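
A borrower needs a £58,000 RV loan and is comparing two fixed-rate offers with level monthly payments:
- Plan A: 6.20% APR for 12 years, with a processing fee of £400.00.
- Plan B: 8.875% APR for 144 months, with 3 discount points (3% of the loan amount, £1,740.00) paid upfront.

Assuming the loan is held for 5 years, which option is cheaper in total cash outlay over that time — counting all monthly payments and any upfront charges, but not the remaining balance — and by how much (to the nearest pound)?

Plan A: monthly rate = 6.2%/12 = 0.0051667; payment = 58,000 × 0.0051667 / (1 − (1+0.0051667)^−144) = £572.01.
Plan B: at 8.875% the monthly rate is 0.0073958, so the payment is 58,000 × 0.0073958 / (1 − 1.0073958^−144) = £655.98.
Over 60 months: Plan A costs 60 × £572.01 + £400.00 = £34,720.60; Plan B costs 60 × £655.98 + £1,740.00 = £41,098.80.
Plan A is cheaper by £41,098.80 − £34,720.60 = £6,378.20.

Plan A by £6,378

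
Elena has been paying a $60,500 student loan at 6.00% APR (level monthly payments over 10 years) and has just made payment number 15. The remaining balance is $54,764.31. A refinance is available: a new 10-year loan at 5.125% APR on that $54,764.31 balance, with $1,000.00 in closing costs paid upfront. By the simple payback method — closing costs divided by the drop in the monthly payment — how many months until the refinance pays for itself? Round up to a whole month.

Current payment = 60,500 × 6%/12 / (1 − (1+0.0050000)^−120) = $671.67.
Refinanced payment = 54,764.31 × 0.0042708 / (1 − (1+0.0042708)^−120) = $584.21.
Monthly savings = $671.67 − $584.21 = $87.46.
Break-even = $1,000.00 / $87.46 = 11.43 → 12 months.

12 months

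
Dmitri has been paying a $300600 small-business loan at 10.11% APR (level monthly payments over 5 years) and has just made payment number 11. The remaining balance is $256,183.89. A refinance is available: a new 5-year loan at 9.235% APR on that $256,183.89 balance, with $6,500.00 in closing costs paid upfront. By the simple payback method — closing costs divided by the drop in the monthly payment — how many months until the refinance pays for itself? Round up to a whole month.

7 months

Current payment = 300,600 × 10.11%/12 / (1 − (1+0.0084250)^−60) = $6,403.14.
Refinanced payment = 256,183.89 × 0.0076958 / (1 − (1+0.0076958)^−60) = $5,347.22.
Monthly savings = $6,403.14 − $5,347.22 = $1,055.92.
Break-even = $6,500.00 / $1,055.92 = 6.16 → 7 months.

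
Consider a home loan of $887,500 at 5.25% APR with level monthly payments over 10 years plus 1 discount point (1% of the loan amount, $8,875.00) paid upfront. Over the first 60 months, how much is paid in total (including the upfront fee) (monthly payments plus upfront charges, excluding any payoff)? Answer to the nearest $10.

$580,200

At 5.25% the monthly rate is 0.0043750, so the payment is 887,500 × 0.0043750 / (1 − 1.0043750^−120) = $9,522.14.
Total outlay = 60 × $9,522.14 + $8,875.00 = $580,203.40.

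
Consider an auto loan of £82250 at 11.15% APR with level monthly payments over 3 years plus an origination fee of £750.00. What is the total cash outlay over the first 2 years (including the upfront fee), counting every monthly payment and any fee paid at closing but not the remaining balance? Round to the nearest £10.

At 11.15% the monthly rate is 0.0092917, so the payment is 82,250 × 0.0092917 / (1 − 1.0092917^−36) = £2,698.61.
Total outlay = 24 × £2,698.61 + £750.00 = £65,516.64.

£65,520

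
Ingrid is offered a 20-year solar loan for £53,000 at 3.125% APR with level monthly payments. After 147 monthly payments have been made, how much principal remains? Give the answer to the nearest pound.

£24,524

With monthly rate i = 3.125%/12 = 0.0026042, the balance after k of n payments is P · [(1+i)^n − (1+i)^k] / [(1+i)^n − 1].
(1+0.0026042)^240 = 1.86672883 and (1+0.0026042)^147 = 1.46567357, so the balance is 53,000 × (1.86672883 − 1.46567357) / (1.86672883 − 1) = £24,524.31.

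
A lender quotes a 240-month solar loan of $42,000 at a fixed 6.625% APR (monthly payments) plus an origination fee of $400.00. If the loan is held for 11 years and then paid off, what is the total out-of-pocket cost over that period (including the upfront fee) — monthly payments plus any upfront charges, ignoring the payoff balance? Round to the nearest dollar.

$42,144

Monthly rate = 6.625%/12 = 0.0055208; payment = 42,000 × 0.0055208 / (1 − (1+0.0055208)^−240) = $316.24.
Total outlay = 132 × $316.24 + $400.00 = $42,143.68.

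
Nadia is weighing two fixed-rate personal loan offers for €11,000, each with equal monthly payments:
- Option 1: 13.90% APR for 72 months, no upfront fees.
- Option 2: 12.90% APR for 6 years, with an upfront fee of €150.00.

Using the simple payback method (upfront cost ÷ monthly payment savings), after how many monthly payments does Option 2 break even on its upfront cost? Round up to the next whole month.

26 months

Option 1: at 13.90% the monthly rate is 0.0115833, so the payment is 11,000 × 0.0115833 / (1 − 1.0115833^−72) = €226.07.
Option 2: at 12.90% the monthly rate is 0.0107500, so the payment is 11,000 × 0.0107500 / (1 − 1.0107500^−72) = €220.24.
Monthly savings = €226.07 − €220.24 = €5.83.
Break-even = €150.00 / €5.83 = 25.73 → 26 months.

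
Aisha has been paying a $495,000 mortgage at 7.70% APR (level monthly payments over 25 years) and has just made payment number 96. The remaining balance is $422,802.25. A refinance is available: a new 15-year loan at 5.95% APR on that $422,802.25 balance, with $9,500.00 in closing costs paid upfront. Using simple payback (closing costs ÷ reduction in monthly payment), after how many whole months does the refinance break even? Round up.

Current payment = 495,000 × 7.7%/12 / (1 − (1+0.0064167)^−300) = $3,722.64.
Refinanced payment = 422,802.25 × 0.0049583 / (1 − (1+0.0049583)^−180) = $3,556.43.
Monthly savings = $3,722.64 − $3,556.43 = $166.21.
Break-even = $9,500.00 / $166.21 = 57.16 → 58 months.

58 months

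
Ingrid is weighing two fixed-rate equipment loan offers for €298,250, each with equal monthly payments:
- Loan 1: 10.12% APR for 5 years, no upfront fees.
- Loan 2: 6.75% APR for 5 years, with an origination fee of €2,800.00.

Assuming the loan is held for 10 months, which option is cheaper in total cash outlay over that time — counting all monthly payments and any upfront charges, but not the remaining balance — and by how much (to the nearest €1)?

Loan 2 by €2,040

Loan 1: at 10.12% the monthly rate is 0.0084333, so the payment is 298,250 × 0.0084333 / (1 − 1.0084333^−60) = €6,354.56.
Loan 2: at 6.75% the monthly rate is 0.0056250, so the payment is 298,250 × 0.0056250 / (1 − 1.0056250^−60) = €5,870.59.
Over 10 months: Loan 1 costs 10 × €6,354.56 = €63,545.60; Loan 2 costs 10 × €5,870.59 + €2,800.00 = €61,505.90.
Loan 2 is cheaper by €63,545.60 − €61,505.90 = €2,039.70.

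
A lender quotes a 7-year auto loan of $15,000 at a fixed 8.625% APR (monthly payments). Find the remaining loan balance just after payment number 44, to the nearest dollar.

With monthly rate i = 8.625%/12 = 0.0071875, the balance after k of n payments is P · [(1+i)^n − (1+i)^k] / [(1+i)^n − 1].
(1+0.0071875)^84 = 1.82501939 and (1+0.0071875)^44 = 1.37042224, so the balance is 15,000 × (1.82501939 − 1.37042224) / (1.82501939 − 1) = $8,265.21.

$8,265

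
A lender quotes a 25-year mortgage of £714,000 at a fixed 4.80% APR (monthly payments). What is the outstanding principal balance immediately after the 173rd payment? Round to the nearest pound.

£406,759

With monthly rate i = 4.8%/12 = 0.0040000, the balance after k of n payments is P · [(1+i)^n − (1+i)^k] / [(1+i)^n − 1].
(1+0.0040000)^300 = 3.31217933 and (1+0.0040000)^173 = 1.99495138, so the balance is 714,000 × (3.31217933 − 1.99495138) / (3.31217933 − 1) = £406,759.43.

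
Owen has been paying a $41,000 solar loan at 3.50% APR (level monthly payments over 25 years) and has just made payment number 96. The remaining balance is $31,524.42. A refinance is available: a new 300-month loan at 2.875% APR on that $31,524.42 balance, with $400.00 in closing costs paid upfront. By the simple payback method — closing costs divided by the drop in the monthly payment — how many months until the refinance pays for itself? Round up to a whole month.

Current payment = 41,000 × 3.5%/12 / (1 − (1+0.0029167)^−300) = $205.26.
Refinanced payment = 31,524.42 × 0.0023958 / (1 − (1+0.0023958)^−300) = $147.45.
Monthly savings = $205.26 − $147.45 = $57.81.
Break-even = $400.00 / $57.81 = 6.92 → 7 months.

7 months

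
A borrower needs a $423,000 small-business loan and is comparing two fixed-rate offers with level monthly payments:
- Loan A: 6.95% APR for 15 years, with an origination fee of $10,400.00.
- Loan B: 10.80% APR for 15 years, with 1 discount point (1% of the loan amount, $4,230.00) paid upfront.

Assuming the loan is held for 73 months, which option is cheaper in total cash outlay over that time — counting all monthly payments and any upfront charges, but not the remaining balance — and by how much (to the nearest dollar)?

Loan A by $64,245

Loan A: monthly rate = 6.95%/12 = 0.0057917; payment = 423,000 × 0.0057917 / (1 − (1+0.0057917)^−180) = $3,790.23.
Loan B: monthly rate = 10.8%/12 = 0.0090000; payment = 423,000 × 0.0090000 / (1 − (1+0.0090000)^−180) = $4,754.82.
Over 73 months: Loan A costs 73 × $3,790.23 + $10,400.00 = $287,086.79; Loan B costs 73 × $4,754.82 + $4,230.00 = $351,331.86.
Loan A is cheaper by $351,331.86 − $287,086.79 = $64,245.07.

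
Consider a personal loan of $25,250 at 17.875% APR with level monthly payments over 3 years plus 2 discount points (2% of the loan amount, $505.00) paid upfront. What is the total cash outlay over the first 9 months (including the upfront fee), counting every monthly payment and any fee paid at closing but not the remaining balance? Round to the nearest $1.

$8,706

Monthly rate = 17.875%/12 = 0.0148958; payment = 25,250 × 0.0148958 / (1 − (1+0.0148958)^−36) = $911.27.
Total outlay = 9 × $911.27 + $505.00 = $8,706.43.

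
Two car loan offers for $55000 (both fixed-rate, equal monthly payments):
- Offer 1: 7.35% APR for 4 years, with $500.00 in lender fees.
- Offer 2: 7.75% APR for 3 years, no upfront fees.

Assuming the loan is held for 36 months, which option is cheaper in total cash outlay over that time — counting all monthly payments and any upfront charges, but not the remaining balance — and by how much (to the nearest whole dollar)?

Offer 1: monthly rate = 7.35%/12 = 0.0061250; payment = 55,000 × 0.0061250 / (1 − (1+0.0061250)^−48) = $1,325.99.
Offer 2: monthly rate = 7.75%/12 = 0.0064583; payment = 55,000 × 0.0064583 / (1 − (1+0.0064583)^−36) = $1,717.16.
Over 36 months: Offer 1 costs 36 × $1,325.99 + $500.00 = $48,235.64; Offer 2 costs 36 × $1,717.16 = $61,817.76.
Offer 1 is cheaper by $61,817.76 − $48,235.64 = $13,582.12.

Offer 1 by $13,582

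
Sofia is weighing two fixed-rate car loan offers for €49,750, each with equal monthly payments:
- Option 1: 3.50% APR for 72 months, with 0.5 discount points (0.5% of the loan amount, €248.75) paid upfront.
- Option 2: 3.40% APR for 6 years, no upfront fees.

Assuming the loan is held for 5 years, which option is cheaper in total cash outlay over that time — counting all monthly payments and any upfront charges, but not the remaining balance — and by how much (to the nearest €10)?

Option 1: monthly rate = 3.5%/12 = 0.0029167; payment = 49,750 × 0.0029167 / (1 − (1+0.0029167)^−72) = €767.07.
Option 2: at 3.40% the monthly rate is 0.0028333, so the payment is 49,750 × 0.0028333 / (1 − 1.0028333^−72) = €764.82.
Over 60 months: Option 1 costs 60 × €767.07 + €248.75 = €46,272.95; Option 2 costs 60 × €764.82 = €45,889.20.
Option 2 is cheaper by €46,272.95 − €45,889.20 = €383.75.

Option 2 by €380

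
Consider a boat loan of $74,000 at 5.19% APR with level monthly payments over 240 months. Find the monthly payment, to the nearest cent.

At 5.19% the monthly rate is 0.0043250, so the payment is 74,000 × 0.0043250 / (1 − 1.0043250^−240) = $496.17.

$496.17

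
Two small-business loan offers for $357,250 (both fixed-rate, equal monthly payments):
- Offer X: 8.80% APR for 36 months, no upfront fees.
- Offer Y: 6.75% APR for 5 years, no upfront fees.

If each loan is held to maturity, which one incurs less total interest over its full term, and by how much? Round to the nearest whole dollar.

Offer X: at 8.80% the monthly rate is 0.0073333, so the payment is 357,250 × 0.0073333 / (1 − 1.0073333^−36) = $11,327.23.
Total interest on Offer X = 36 × $11,327.23 − $357,250 = $50,530.28.
Offer Y: at 6.75% the monthly rate is 0.0056250, so the payment is 357,250 × 0.0056250 / (1 − 1.0056250^−60) = $7,031.92.
Total interest on Offer Y = 60 × $7,031.92 − $357,250 = $64,665.20.
Offer X is lower by $14,134.92.

Offer X by $14,135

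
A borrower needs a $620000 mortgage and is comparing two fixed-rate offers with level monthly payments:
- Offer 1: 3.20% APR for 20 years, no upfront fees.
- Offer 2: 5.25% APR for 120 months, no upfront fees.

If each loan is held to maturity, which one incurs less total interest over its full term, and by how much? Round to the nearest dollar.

Offer 2 by $41,968

Offer 1: at 3.20% the monthly rate is 0.0026667, so the payment is 620,000 × 0.0026667 / (1 − 1.0026667^−240) = $3,500.91.
Total interest on Offer 1 = 240 × $3,500.91 − $620,000 = $220,218.40.
Offer 2: monthly rate = 5.25%/12 = 0.0043750; payment = 620,000 × 0.0043750 / (1 − (1+0.0043750)^−120) = $6,652.09.
Total interest on Offer 2 = 120 × $6,652.09 − $620,000 = $178,250.80.
Offer 2 is lower by $41,967.60.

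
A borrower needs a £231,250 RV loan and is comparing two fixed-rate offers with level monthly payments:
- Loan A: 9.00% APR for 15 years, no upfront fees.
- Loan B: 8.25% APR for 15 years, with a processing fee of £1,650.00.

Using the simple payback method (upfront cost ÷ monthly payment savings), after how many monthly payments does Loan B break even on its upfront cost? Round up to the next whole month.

17 months

Loan A: monthly rate = 9%/12 = 0.0075000; payment = 231,250 × 0.0075000 / (1 − (1+0.0075000)^−180) = £2,345.49.
Loan B: monthly rate = 8.25%/12 = 0.0068750; payment = 231,250 × 0.0068750 / (1 − (1+0.0068750)^−180) = £2,243.45.
Monthly savings = £2,345.49 − £2,243.45 = £102.04.
Break-even = £1,650.00 / £102.04 = 16.17 → 17 months.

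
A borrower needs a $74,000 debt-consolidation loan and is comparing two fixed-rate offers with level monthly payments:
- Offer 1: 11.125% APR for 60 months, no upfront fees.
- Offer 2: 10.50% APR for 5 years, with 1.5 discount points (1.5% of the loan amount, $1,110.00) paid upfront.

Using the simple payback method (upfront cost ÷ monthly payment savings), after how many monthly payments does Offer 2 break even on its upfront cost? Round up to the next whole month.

Offer 1: at 11.125% the monthly rate is 0.0092708, so the payment is 74,000 × 0.0092708 / (1 − 1.0092708^−60) = $1,613.56.
Offer 2: monthly rate = 10.5%/12 = 0.0087500; payment = 74,000 × 0.0087500 / (1 − (1+0.0087500)^−60) = $1,590.55.
Monthly savings = $1,613.56 − $1,590.55 = $23.01.
Break-even = $1,110.00 / $23.01 = 48.24 → 49 months.

49 months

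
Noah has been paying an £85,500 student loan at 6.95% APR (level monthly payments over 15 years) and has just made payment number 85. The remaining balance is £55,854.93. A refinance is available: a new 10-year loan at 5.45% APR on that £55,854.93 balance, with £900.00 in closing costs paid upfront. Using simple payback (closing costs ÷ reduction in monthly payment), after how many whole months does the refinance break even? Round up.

Current payment = 85,500 × 6.95%/12 / (1 − (1+0.0057917)^−180) = £766.11.
Refinanced payment = 55,854.93 × 0.0045417 / (1 − (1+0.0045417)^−120) = £604.79.
Monthly savings = £766.11 − £604.79 = £161.32.
Break-even = £900.00 / £161.32 = 5.58 → 6 months.

6 months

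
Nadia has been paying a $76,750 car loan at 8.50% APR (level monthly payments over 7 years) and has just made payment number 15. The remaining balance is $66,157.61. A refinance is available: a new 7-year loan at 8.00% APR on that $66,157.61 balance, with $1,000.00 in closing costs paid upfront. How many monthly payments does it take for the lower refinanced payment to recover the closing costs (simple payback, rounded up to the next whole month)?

Current payment = 76,750 × 8.5%/12 / (1 − (1+0.0070833)^−84) = $1,215.45.
Refinanced payment = 66,157.61 × 0.0066667 / (1 − (1+0.0066667)^−84) = $1,031.15.
Monthly savings = $1,215.45 − $1,031.15 = $184.30.
Break-even = $1,000.00 / $184.30 = 5.43 → 6 months.

6 months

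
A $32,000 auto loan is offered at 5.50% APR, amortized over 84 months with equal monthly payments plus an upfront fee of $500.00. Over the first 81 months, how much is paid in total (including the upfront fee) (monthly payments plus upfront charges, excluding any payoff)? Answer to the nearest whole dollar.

Monthly rate = 5.5%/12 = 0.0045833; payment = 32,000 × 0.0045833 / (1 − (1+0.0045833)^−84) = $459.84.
Total outlay = 81 × $459.84 + $500.00 = $37,747.04.

$37,747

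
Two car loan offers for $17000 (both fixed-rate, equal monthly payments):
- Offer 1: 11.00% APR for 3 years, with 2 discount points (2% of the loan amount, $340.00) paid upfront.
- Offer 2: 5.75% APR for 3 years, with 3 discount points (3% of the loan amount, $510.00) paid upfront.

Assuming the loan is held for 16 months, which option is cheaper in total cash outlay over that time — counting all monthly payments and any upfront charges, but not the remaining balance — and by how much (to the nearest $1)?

Offer 1: at 11.00% the monthly rate is 0.0091667, so the payment is 17,000 × 0.0091667 / (1 − 1.0091667^−36) = $556.56.
Offer 2: at 5.75% the monthly rate is 0.0047917, so the payment is 17,000 × 0.0047917 / (1 − 1.0047917^−36) = $515.25.
Over 16 months: Offer 1 costs 16 × $556.56 + $340.00 = $9,244.96; Offer 2 costs 16 × $515.25 + $510.00 = $8,754.00.
Offer 2 is cheaper by $9,244.96 − $8,754.00 = $490.96.

Offer 2 by $491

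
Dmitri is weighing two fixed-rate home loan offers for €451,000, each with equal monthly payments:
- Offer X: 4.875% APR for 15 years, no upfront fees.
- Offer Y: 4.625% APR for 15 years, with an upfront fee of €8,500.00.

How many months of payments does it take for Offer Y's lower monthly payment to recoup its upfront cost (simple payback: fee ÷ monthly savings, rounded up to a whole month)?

Offer X: monthly rate = 4.875%/12 = 0.0040625; payment = 451,000 × 0.0040625 / (1 − (1+0.0040625)^−180) = €3,537.18.
Offer Y: monthly rate = 4.625%/12 = 0.0038542; payment = 451,000 × 0.0038542 / (1 − (1+0.0038542)^−180) = €3,479.00.
Monthly savings = €3,537.18 − €3,479.00 = €58.18.
Break-even = €8,500.00 / €58.18 = 146.10 → 147 months.

147 months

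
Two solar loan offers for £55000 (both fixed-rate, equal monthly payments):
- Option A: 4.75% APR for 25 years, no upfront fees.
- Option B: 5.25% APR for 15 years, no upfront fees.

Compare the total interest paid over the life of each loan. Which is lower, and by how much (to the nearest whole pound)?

Option B by £14,485

Option A: monthly rate = 4.75%/12 = 0.0039583; payment = 55,000 × 0.0039583 / (1 − (1+0.0039583)^−300) = £313.56.
Total interest on Option A = 300 × £313.56 − £55,000 = £39,068.00.
Option B: monthly rate = 5.25%/12 = 0.0043750; payment = 55,000 × 0.0043750 / (1 − (1+0.0043750)^−180) = £442.13.
Total interest on Option B = 180 × £442.13 − £55,000 = £24,583.40.
Option B is lower by £14,484.60.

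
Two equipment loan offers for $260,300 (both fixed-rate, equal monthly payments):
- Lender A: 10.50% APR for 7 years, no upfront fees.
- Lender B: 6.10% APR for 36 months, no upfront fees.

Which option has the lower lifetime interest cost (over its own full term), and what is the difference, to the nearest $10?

Lender B by $83,160

Lender A: monthly rate = 10.5%/12 = 0.0087500; payment = 260,300 × 0.0087500 / (1 − (1+0.0087500)^−84) = $4,388.83.
Total interest on Lender A = 84 × $4,388.83 − $260,300 = $108,361.72.
Lender B: monthly rate = 6.1%/12 = 0.0050833; payment = 260,300 × 0.0050833 / (1 − (1+0.0050833)^−36) = $7,930.63.
Total interest on Lender B = 36 × $7,930.63 − $260,300 = $25,202.68.
Lender B is lower by $83,159.04.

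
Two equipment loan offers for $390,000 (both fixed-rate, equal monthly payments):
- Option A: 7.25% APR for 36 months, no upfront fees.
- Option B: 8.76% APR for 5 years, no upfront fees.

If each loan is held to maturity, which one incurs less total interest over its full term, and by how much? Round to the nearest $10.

Option A: at 7.25% the monthly rate is 0.0060417, so the payment is 390,000 × 0.0060417 / (1 − 1.0060417^−36) = $12,086.70.
Total interest on Option A = 36 × $12,086.70 − $390,000 = $45,121.20.
Option B: at 8.76% the monthly rate is 0.0073000, so the payment is 390,000 × 0.0073000 / (1 − 1.0073000^−60) = $8,050.41.
Total interest on Option B = 60 × $8,050.41 − $390,000 = $93,024.60.
Option A is lower by $47,903.40.

Option A by $47,900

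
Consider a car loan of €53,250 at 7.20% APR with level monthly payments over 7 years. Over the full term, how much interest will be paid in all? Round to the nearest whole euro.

€14,698

At 7.20% the monthly rate is 0.0060000, so the payment is 53,250 × 0.0060000 / (1 − 1.0060000^−84) = €808.90.
Total paid = 84 × €808.90 = €67,947.60; interest = €67,947.60 − €53,250 = €14,697.60.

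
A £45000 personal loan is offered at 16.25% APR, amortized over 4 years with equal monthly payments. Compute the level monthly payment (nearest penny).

£1,281.08

At 16.25% the monthly rate is 0.0135417, so the payment is 45,000 × 0.0135417 / (1 − 1.0135417^−48) = £1,281.08.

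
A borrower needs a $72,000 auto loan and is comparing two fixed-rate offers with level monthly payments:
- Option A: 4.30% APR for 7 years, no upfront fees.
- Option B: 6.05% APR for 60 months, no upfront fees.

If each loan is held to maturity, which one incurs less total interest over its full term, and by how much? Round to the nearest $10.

Option A by $110

Option A: at 4.30% the monthly rate is 0.0035833, so the payment is 72,000 × 0.0035833 / (1 − 1.0035833^−84) = $994.13.
Total interest on Option A = 84 × $994.13 − $72,000 = $11,506.92.
Option B: at 6.05% the monthly rate is 0.0050417, so the payment is 72,000 × 0.0050417 / (1 − 1.0050417^−60) = $1,393.64.
Total interest on Option B = 60 × $1,393.64 − $72,000 = $11,618.40.
Option A is lower by $111.48.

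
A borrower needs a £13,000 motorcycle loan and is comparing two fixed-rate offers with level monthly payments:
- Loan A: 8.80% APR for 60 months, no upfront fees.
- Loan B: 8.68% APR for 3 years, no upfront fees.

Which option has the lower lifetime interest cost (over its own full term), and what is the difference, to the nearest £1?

Loan B by £1,303

Loan A: at 8.80% the monthly rate is 0.0073333, so the payment is 13,000 × 0.0073333 / (1 − 1.0073333^−60) = £268.60.
Total interest on Loan A = 60 × £268.60 − £13,000 = £3,116.00.
Loan B: monthly rate = 8.68%/12 = 0.0072333; payment = 13,000 × 0.0072333 / (1 − (1+0.0072333)^−36) = £411.46.
Total interest on Loan B = 36 × £411.46 − £13,000 = £1,812.56.
Loan B is lower by £1,303.44.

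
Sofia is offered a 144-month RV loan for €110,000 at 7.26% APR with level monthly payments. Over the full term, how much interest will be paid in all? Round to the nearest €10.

At 7.26% the monthly rate is 0.0060500, so the payment is 110,000 × 0.0060500 / (1 − 1.0060500^−144) = €1,146.52.
Total paid = 144 × €1,146.52 = €165,098.88; interest = €165,098.88 − €110,000 = €55,098.88.

€55,100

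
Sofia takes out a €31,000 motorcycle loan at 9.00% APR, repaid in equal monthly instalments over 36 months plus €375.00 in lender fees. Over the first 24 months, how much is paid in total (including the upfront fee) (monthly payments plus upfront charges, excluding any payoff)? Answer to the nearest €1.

€24,034

Monthly rate = 9%/12 = 0.0075000; payment = 31,000 × 0.0075000 / (1 − (1+0.0075000)^−36) = €985.79.
Total outlay = 24 × €985.79 + €375.00 = €24,033.96.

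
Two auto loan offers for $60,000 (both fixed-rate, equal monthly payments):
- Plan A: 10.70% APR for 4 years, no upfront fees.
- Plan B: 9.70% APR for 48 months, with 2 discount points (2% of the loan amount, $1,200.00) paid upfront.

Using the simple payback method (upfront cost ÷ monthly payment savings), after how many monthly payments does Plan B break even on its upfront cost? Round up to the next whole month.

Plan A: at 10.70% the monthly rate is 0.0089167, so the payment is 60,000 × 0.0089167 / (1 − 1.0089167^−48) = $1,542.00.
Plan B: at 9.70% the monthly rate is 0.0080833, so the payment is 60,000 × 0.0080833 / (1 − 1.0080833^−48) = $1,513.13.
Monthly savings = $1,542.00 − $1,513.13 = $28.87.
Break-even = $1,200.00 / $28.87 = 41.57 → 42 months.

42 months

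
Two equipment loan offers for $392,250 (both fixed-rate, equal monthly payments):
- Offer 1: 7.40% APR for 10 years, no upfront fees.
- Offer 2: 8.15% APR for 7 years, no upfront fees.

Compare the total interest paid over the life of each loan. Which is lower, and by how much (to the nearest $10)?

Offer 1: at 7.40% the monthly rate is 0.0061667, so the payment is 392,250 × 0.0061667 / (1 − 1.0061667^−120) = $4,635.63.
Total interest on Offer 1 = 120 × $4,635.63 − $392,250 = $164,025.60.
Offer 2: monthly rate = 8.15%/12 = 0.0067917; payment = 392,250 × 0.0067917 / (1 − (1+0.0067917)^−84) = $6,143.05.
Total interest on Offer 2 = 84 × $6,143.05 − $392,250 = $123,766.20.
Offer 2 is lower by $40,259.40.

Offer 2 by $40,260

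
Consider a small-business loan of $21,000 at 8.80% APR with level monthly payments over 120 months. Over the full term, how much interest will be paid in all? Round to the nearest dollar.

Monthly rate = 8.8%/12 = 0.0073333; payment = 21,000 × 0.0073333 / (1 − (1+0.0073333)^−120) = $263.75.
Total paid = 120 × $263.75 = $31,650.00; interest = $31,650.00 − $21,000 = $10,650.00.

$10,650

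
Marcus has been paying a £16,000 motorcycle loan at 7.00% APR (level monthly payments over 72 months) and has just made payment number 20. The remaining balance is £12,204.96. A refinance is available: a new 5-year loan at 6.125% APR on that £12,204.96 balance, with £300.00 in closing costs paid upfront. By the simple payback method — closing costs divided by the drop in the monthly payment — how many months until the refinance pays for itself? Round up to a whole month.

9 months

Current payment = 16,000 × 7%/12 / (1 − (1+0.0058333)^−72) = £272.78.
Refinanced payment = 12,204.96 × 0.0051042 / (1 − (1+0.0051042)^−60) = £236.67.
Monthly savings = £272.78 − £236.67 = £36.11.
Break-even = £300.00 / £36.11 = 8.31 → 9 months.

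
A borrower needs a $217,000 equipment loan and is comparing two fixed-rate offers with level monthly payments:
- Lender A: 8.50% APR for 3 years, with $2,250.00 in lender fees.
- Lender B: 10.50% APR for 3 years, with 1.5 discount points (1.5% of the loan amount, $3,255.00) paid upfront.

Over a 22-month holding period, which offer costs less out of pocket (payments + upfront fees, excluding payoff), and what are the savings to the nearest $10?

Lender A: monthly rate = 8.5%/12 = 0.0070833; payment = 217,000 × 0.0070833 / (1 − (1+0.0070833)^−36) = $6,850.16.
Lender B: at 10.50% the monthly rate is 0.0087500, so the payment is 217,000 × 0.0087500 / (1 − 1.0087500^−36) = $7,053.03.
Over 22 months: Lender A costs 22 × $6,850.16 + $2,250.00 = $152,953.52; Lender B costs 22 × $7,053.03 + $3,255.00 = $158,421.66.
Lender A is cheaper by $158,421.66 − $152,953.52 = $5,468.14.

Lender A by $5,470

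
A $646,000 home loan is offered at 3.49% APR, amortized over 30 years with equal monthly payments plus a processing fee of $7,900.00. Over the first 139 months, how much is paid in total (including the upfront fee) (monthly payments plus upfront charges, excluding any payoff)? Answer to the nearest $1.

Monthly rate = 3.49%/12 = 0.0029083; payment = 646,000 × 0.0029083 / (1 − (1+0.0029083)^−360) = $2,897.22.
Total outlay = 139 × $2,897.22 + $7,900.00 = $410,613.58.

$410,614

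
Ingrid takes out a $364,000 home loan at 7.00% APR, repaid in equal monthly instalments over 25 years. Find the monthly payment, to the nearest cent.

$2,572.68

Monthly rate = 7%/12 = 0.0058333; payment = 364,000 × 0.0058333 / (1 − (1+0.0058333)^−300) = $2,572.68.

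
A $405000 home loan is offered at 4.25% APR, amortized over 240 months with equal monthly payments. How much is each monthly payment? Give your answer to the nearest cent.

Monthly rate = 4.25%/12 = 0.0035417; payment = 405,000 × 0.0035417 / (1 − (1+0.0035417)^−240) = $2,507.90.

$2,507.90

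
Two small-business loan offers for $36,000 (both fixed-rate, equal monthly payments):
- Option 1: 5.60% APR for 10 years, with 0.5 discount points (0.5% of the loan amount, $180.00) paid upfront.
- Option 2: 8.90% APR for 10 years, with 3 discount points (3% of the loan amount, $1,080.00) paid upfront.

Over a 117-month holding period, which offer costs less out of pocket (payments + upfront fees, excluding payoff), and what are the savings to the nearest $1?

Option 1: monthly rate = 5.6%/12 = 0.0046667; payment = 36,000 × 0.0046667 / (1 − (1+0.0046667)^−120) = $392.48.
Option 2: at 8.90% the monthly rate is 0.0074167, so the payment is 36,000 × 0.0074167 / (1 − 1.0074167^−120) = $454.09.
Over 117 months: Option 1 costs 117 × $392.48 + $180.00 = $46,100.16; Option 2 costs 117 × $454.09 + $1,080.00 = $54,208.53.
Option 1 is cheaper by $54,208.53 − $46,100.16 = $8,108.37.

Option 1 by $8,108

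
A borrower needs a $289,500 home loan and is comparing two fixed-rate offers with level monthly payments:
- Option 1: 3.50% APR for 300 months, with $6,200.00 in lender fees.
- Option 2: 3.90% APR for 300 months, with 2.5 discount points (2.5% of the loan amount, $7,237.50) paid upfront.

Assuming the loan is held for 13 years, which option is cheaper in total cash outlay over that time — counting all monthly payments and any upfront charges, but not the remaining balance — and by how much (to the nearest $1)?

Option 1: monthly rate = 3.5%/12 = 0.0029167; payment = 289,500 × 0.0029167 / (1 − (1+0.0029167)^−300) = $1,449.31.
Option 2: monthly rate = 3.9%/12 = 0.0032500; payment = 289,500 × 0.0032500 / (1 − (1+0.0032500)^−300) = $1,512.15.
Over 156 months: Option 1 costs 156 × $1,449.31 + $6,200.00 = $232,292.36; Option 2 costs 156 × $1,512.15 + $7,237.50 = $243,132.90.
Option 1 is cheaper by $243,132.90 − $232,292.36 = $10,840.54.

Option 1 by $10,841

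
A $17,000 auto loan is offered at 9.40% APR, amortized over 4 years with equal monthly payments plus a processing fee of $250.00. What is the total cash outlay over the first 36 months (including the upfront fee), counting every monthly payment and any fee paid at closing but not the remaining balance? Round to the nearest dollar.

$15,596

Monthly rate = 9.4%/12 = 0.0078333; payment = 17,000 × 0.0078333 / (1 − (1+0.0078333)^−48) = $426.28.
Total outlay = 36 × $426.28 + $250.00 = $15,596.08.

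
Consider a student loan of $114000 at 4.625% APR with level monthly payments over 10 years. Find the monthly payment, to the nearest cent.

At 4.625% the monthly rate is 0.0038542, so the payment is 114,000 × 0.0038542 / (1 − 1.0038542^−120) = $1,188.36.

$1,188.36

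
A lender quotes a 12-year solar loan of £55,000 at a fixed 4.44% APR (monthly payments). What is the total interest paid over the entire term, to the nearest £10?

At 4.44% the monthly rate is 0.0037000, so the payment is 55,000 × 0.0037000 / (1 − 1.0037000^−144) = £493.38.
Total paid = 144 × £493.38 = £71,046.72; interest = £71,046.72 − £55,000 = £16,046.72.

£16,050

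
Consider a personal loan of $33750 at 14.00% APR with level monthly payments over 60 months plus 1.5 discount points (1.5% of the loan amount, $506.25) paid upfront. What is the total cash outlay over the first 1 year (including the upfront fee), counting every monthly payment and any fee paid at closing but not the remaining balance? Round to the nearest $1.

At 14.00% the monthly rate is 0.0116667, so the payment is 33,750 × 0.0116667 / (1 − 1.0116667^−60) = $785.30.
Total outlay = 12 × $785.30 + $506.25 = $9,929.85.

$9,930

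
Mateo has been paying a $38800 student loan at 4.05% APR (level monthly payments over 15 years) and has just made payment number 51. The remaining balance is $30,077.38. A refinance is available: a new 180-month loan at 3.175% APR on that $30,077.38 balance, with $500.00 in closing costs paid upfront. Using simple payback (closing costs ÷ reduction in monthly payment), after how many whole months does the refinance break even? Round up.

7 months

Current payment = 38,800 × 4.05%/12 / (1 − (1+0.0033750)^−180) = $287.97.
Refinanced payment = 30,077.38 × 0.0026458 / (1 − (1+0.0026458)^−180) = $210.25.
Monthly savings = $287.97 − $210.25 = $77.72.
Break-even = $500.00 / $77.72 = 6.43 → 7 months.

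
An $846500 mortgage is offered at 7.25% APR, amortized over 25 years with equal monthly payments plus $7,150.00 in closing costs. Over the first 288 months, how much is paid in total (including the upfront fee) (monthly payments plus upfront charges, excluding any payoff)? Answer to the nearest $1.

$1,769,295

At 7.25% the monthly rate is 0.0060417, so the payment is 846,500 × 0.0060417 / (1 − 1.0060417^−300) = $6,118.56.
Total outlay = 288 × $6,118.56 + $7,150.00 = $1,769,295.28.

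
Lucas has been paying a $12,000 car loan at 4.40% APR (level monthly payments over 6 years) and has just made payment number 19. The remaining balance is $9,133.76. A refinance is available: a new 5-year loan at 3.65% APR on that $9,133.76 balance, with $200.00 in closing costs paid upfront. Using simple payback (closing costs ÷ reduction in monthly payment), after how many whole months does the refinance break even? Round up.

Current payment = 12,000 × 4.4%/12 / (1 − (1+0.0036667)^−72) = $189.94.
Refinanced payment = 9,133.76 × 0.0030417 / (1 − (1+0.0030417)^−60) = $166.77.
Monthly savings = $189.94 − $166.77 = $23.17.
Break-even = $200.00 / $23.17 = 8.63 → 9 months.

9 months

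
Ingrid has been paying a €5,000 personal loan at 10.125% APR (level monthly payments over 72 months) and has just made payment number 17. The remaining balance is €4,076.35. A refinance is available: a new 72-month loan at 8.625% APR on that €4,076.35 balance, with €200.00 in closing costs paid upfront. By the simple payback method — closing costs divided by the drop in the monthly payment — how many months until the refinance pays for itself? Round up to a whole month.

10 months

Current payment = 5,000 × 10.125%/12 / (1 − (1+0.0084375)^−72) = €92.94.
Refinanced payment = 4,076.35 × 0.0071875 / (1 − (1+0.0071875)^−72) = €72.72.
Monthly savings = €92.94 − €72.72 = €20.22.
Break-even = €200.00 / €20.22 = 9.89 → 10 months.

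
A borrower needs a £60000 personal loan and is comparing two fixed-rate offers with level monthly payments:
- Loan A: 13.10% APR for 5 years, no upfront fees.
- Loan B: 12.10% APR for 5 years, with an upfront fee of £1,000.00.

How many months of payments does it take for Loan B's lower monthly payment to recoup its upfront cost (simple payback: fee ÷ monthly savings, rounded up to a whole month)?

Loan A: at 13.10% the monthly rate is 0.0109167, so the payment is 60,000 × 0.0109167 / (1 − 1.0109167^−60) = £1,368.26.
Loan B: monthly rate = 12.1%/12 = 0.0100833; payment = 60,000 × 0.0100833 / (1 − (1+0.0100833)^−60) = £1,337.70.
Monthly savings = £1,368.26 − £1,337.70 = £30.56.
Break-even = £1,000.00 / £30.56 = 32.72 → 33 months.

33 months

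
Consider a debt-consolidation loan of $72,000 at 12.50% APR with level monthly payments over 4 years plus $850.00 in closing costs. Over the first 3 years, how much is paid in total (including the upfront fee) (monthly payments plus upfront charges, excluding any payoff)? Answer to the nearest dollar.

$69,745

At 12.50% the monthly rate is 0.0104167, so the payment is 72,000 × 0.0104167 / (1 − 1.0104167^−48) = $1,913.76.
Total outlay = 36 × $1,913.76 + $850.00 = $69,745.36.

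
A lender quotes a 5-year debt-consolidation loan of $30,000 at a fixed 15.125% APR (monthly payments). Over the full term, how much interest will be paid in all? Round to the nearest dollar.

$12,940

At 15.125% the monthly rate is 0.0126042, so the payment is 30,000 × 0.0126042 / (1 − 1.0126042^−60) = $715.67.
Total paid = 60 × $715.67 = $42,940.20; interest = $42,940.20 − $30,000 = $12,940.20.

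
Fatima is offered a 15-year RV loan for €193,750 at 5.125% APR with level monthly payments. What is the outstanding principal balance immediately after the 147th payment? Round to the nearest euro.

€47,455

With monthly rate i = 5.125%/12 = 0.0042708, the balance after k of n payments is P · [(1+i)^n − (1+i)^k] / [(1+i)^n − 1].
(1+0.0042708)^180 = 2.15354012 and (1+0.0042708)^147 = 1.87100490, so the balance is 193,750 × (2.15354012 − 1.87100490) / (2.15354012 − 1) = €47,454.96.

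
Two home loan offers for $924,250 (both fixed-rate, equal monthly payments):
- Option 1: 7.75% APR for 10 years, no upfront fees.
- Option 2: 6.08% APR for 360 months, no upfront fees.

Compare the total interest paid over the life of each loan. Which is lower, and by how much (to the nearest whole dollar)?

Option 1: monthly rate = 7.75%/12 = 0.0064583; payment = 924,250 × 0.0064583 / (1 − (1+0.0064583)^−120) = $11,091.98.
Total interest on Option 1 = 120 × $11,091.98 − $924,250 = $406,787.60.
Option 2: monthly rate = 6.08%/12 = 0.0050667; payment = 924,250 × 0.0050667 / (1 − (1+0.0050667)^−360) = $5,588.97.
Total interest on Option 2 = 360 × $5,588.97 − $924,250 = $1,087,779.20.
Option 1 is lower by $680,991.60.

Option 1 by $680,992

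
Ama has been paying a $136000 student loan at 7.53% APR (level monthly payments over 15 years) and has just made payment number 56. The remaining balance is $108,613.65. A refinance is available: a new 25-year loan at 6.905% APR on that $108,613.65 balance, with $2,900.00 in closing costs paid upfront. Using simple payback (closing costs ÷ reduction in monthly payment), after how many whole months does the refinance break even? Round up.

Current payment = 136,000 × 7.53%/12 / (1 − (1+0.0062750)^−180) = $1,263.06.
Refinanced payment = 108,613.65 × 0.0057542 / (1 − (1+0.0057542)^−300) = $761.09.
Monthly savings = $1,263.06 − $761.09 = $501.97.
Break-even = $2,900.00 / $501.97 = 5.78 → 6 months.

6 months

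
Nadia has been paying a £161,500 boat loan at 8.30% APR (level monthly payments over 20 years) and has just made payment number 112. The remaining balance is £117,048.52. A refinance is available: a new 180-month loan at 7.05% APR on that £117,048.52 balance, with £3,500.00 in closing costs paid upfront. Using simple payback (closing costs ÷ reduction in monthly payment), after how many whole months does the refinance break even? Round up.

Current payment = 161,500 × 8.3%/12 / (1 − (1+0.0069167)^−240) = £1,381.16.
Refinanced payment = 117,048.52 × 0.0058750 / (1 − (1+0.0058750)^−180) = £1,055.34.
Monthly savings = £1,381.16 − £1,055.34 = £325.82.
Break-even = £3,500.00 / £325.82 = 10.74 → 11 months.

11 months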